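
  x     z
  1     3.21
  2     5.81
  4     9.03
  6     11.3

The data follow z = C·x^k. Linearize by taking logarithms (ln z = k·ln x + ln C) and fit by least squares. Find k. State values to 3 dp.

k = 0.700

Taking logs, ln z = k·ln x + ln C, so regress ln z on ln x.
AᵀA = [[5.6127, 3.8712]; [3.8712, 4]], rhs = [8.6149, 7.5512]ᵀ  (here Σln x = 3.8712, Σ(ln x)² = 5.6127, Σln z = 7.5512, Σln x·ln z = 8.6149).
Slope k = (n·Σln x·ln z − Σln x·Σln z)/(n·Σ(ln x)² − (Σln x)²) = (4·8.6149 − 3.8712·7.5512)/7.4645 = 0.70031; ln C = (Σln z − k·Σln x)/n = 1.21004.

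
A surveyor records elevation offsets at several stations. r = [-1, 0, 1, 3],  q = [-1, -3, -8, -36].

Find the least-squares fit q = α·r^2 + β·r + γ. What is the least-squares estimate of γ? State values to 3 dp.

γ = -2.345

From the data, Σr^2·r^2 = 83, Σr^2·r = 27, Σr^2 = 11, Σr·r = 11, Σr = 3, Σ1 = 4.
For Xᵀq: Σr^2·q = -333, Σr·q = -115, Σq = -48.
XᵀX·[α, β, γ]ᵀ = Xᵀq becomes [[83, 27, 11]; [27, 11, 3]; [11, 3, 4]]·[α, β, γ]ᵀ = [-333, -115, -48]ᵀ.
Row-reducing yields α = -111/44, β = -797/220, γ = -129/55.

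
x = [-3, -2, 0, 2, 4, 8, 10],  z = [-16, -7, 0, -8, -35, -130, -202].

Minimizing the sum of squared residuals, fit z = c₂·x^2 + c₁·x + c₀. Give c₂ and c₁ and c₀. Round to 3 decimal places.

With design matrix M, MᵀM = [[14465, 1549, 197]; [1549, 197, 19]; [197, 19, 7]] and Mᵀz = [-29284, -3154, -398]ᵀ.
Row-reducing yields c₂ = -921317/470001, c₁ = -276212/470001, c₀ = -14901/156667.

c₂ = -1.960, c₁ = -0.588, c₀ = -0.095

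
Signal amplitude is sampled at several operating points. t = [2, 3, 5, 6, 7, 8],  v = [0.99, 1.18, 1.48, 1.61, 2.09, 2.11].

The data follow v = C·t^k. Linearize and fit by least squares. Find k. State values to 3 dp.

k = 0.553

With ln vᵢ as the transformed response and ln tᵢ as the regressor:
Over the data: Σln t = 9.2183, Σ(ln t)² = 15.5987, Σln v = 2.5076, Σln t·ln v = 4.6463.
Normal system: [[15.5987, 9.2183]; [9.2183, 6]]·[k, ln C]ᵀ = [4.6463, 2.5076]ᵀ.
Solving (det = 8.6152): k = 0.55274, ln C = -0.43128.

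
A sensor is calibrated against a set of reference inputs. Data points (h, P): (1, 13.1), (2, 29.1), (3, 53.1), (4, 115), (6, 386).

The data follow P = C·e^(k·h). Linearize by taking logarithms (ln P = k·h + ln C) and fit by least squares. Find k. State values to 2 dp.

Linearized form: ln P = k·h + ln C. From the 5 transformed points,
Σh = 16.0000, Σ(h)² = 66.0000, Σln P = 20.6163, Σh·ln P = 75.9454.
Normal system: [[66.0000, 16.0000]; [16.0000, 5]]·[k, ln C]ᵀ = [75.9454, 20.6163]ᵀ.
Solving (det = 74.0000): k = 0.67387, ln C = 1.96689.

k = 0.67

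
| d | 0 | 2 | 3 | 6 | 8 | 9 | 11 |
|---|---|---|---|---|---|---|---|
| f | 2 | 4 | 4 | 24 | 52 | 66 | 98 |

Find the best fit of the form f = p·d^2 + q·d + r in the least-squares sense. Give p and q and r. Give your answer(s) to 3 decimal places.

p = 0.958, q = -1.681, r = 1.959

The normal equations are: 26691·p + 2823·q + 315·r = 21448;  2823·p + 315·q + 39·r = 2252;  315·p + 39·q + 7·r = 250.
Row-reducing yields p = 5755/6006, q = -721/429, r = 3921/2002.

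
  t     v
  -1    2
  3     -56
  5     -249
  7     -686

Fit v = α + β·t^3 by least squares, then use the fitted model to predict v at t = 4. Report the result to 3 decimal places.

v̂ = -128.409

From the data, Σ1 = 4, Σt^3 = 494, Σt^3·t^3 = 134004.
Right-hand side: Σv = -989, Σt^3·v = -267937.
Δ = 4·134004 − 494² = 291980.
α = ((-989)·134004 − 494·(-267937))/291980 = -6503/11230; β = (4·(-267937) − 494·(-989))/291980 = -291591/145990.
At t = 4: v̂ = (-6503/11230)·(1) + (-291591/145990)·(64) = -18746363/145990.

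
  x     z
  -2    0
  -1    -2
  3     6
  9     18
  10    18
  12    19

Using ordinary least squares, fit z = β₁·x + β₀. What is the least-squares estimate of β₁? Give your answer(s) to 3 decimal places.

With design matrix M, MᵀM = [[339, 31]; [31, 6]] and Mᵀz = [590, 59]ᵀ.
Eliminating β₀: 6·(row 1) − 31·(row 2) gives 1073·β₁ = 6·590 − 31·59 = 1711, so β₁ = 59/37.
Then β₀ = (59 − 31·(59/37))/6 = 59/37.

β₁ = 1.595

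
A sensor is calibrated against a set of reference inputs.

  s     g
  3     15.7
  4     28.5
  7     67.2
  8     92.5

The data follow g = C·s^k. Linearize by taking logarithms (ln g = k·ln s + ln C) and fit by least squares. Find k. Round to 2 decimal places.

k = 1.74

Linearized form: ln g = k·ln s + ln C. From the 4 transformed points,
Σln s = 6.5103, Σ(ln s)² = 11.2394, Σln g = 14.8384, Σln s·ln g = 25.2710.
Normal system: [[11.2394, 6.5103]; [6.5103, 4]]·[k, ln C]ᵀ = [25.2710, 14.8384]ᵀ.
Solving (det = 2.5742): k = 1.74107, ln C = 0.87590.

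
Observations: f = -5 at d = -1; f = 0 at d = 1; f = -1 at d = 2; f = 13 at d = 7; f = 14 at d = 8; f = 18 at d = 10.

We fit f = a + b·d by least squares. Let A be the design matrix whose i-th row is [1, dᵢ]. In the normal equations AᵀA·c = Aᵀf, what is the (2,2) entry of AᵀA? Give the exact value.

219

Row 2 ↔ basis d, column 2 ↔ basis d, so (AᵀA)_{2,2} = Σᵢ (d)·(d) = (-1)·(-1) + (1)·(1) + (2)·(2) + (7)·(7) + (8)·(8) + (10)·(10) = 219.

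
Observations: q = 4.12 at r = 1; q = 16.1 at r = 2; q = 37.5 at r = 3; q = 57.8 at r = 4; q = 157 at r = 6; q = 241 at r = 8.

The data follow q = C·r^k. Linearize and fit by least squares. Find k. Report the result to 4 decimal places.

k = 1.9777

Linearized form: ln q = k·ln r + ln C. From the 6 transformed points,
Σln r = 7.0493, Σ(ln r)² = 11.1437, Σln q = 22.4170, Σln r·ln q = 31.9969.
Equations: 11.1437·k + 7.0493·ln C = 31.9969;  7.0493·k + 6·ln C = 22.4170.
Solving (det = 17.1702): k = 1.97775, ln C = 1.41257.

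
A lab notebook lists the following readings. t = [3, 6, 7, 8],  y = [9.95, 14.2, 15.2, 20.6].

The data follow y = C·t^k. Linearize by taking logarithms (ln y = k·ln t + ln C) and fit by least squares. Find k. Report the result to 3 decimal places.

With ln yᵢ as the transformed response and ln tᵢ as the regressor:
Σln t = 6.9157, Σ(ln t)² = 12.5280, Σln y = 10.6974, Σln t·ln y = 18.8644.
Normal system: [[12.5280, 6.9157]; [6.9157, 4]]·[k, ln C]ᵀ = [18.8644, 10.6974]ᵀ.
Δ = 12.5280·4 − (6.9157)² = 2.2847; k = (18.8644·4 − 6.9157·10.6974)/2.2847 = 0.64665, ln C = (12.5280·10.6974 − 6.9157·18.8644)/2.2847 = 1.55634.

k = 0.647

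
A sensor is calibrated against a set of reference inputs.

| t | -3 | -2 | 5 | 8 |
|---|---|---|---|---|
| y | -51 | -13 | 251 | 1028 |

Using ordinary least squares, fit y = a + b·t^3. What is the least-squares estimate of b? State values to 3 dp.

With design matrix M, MᵀM = [[4, 602]; [602, 278562]] and Mᵀy = [1215, 559192]ᵀ.
Δ = 4·278562 − 602² = 751844.
a = (1215·278562 − 602·559192)/751844 = 909623/375922; b = (4·559192 − 602·1215)/751844 = 752669/375922.

b = 2.002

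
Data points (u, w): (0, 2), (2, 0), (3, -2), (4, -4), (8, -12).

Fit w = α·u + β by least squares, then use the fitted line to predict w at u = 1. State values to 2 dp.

ŵ = 1.14

Compute the Gram sums: Σu·u = 93, Σu = 17, Σ1 = 5.
Moment sums: Σu·w = -118, Σw = -16.
Determinant 93·5 − 17² = 176.
α = ((-118)·5 − 17·(-16))/176 = -159/88; β = (93·(-16) − 17·(-118))/176 = 259/88.
At u = 1: ŵ = (-159/88)·(1) + (259/88)·(1) = 25/22.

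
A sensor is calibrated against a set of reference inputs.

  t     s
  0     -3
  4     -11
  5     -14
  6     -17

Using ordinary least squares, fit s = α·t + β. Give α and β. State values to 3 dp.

Sums needed: Σt·t = 77, Σt = 15, Σ1 = 4.
And Σt·s = -216, Σs = -45.
Normal equations: [[77, 15]; [15, 4]]·[α, β]ᵀ = [-216, -45]ᵀ.
Eliminating β: 4·(row 1) − 15·(row 2) gives 83·α = 4·(-216) − 15·(-45) = -189, so α = -189/83.
Then β = ((-45) − 15·(-189/83))/4 = -225/83.

α = -2.277, β = -2.711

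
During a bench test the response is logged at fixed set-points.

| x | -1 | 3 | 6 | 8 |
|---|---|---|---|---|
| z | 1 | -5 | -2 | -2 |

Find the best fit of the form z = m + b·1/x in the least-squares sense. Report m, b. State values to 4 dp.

m = -2.3350, b = -3.5735

AᵀA·[m, b]ᵀ = Aᵀz reads: 4·m + (-3/8)·b = -8;  (-3/8)·m + (665/576)·b = -13/4.
(Σ1 = 4, Σ1/x = -3/8, Σ1/x·1/x = 665/576, Σz = -8, Σ1/x·z = -13/4.)
det = 4·(665/576) − (-3/8)² = 2579/576.
m = ((-8)·(665/576) − (-3/8)·(-13/4))/(2579/576) = -6022/2579; b = (4·(-13/4) − (-3/8)·(-8))/(2579/576) = -9216/2579.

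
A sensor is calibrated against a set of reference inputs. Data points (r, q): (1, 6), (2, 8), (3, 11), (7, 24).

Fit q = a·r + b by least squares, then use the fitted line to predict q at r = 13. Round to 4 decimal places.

q̂ = 42.2048

Setting ∂/∂a … = 0 gives: 63·a + 13·b = 223;  13·a + 4·b = 49.
(Σr·r = 63, Σr = 13, Σ1 = 4, Σr·q = 223, Σq = 49.)
Δ = 63·4 − 13² = 83.
a = (223·4 − 13·49)/83 = 255/83; b = (63·49 − 13·223)/83 = 188/83.
At r = 13: q̂ = (255/83)·(13) + (188/83)·(1) = 3503/83.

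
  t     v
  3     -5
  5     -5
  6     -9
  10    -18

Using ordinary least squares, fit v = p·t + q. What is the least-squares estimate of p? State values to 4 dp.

Entries of MᵀM: Σt·t = 170, Σt = 24, Σ1 = 4.
For Mᵀv: Σt·v = -274, Σv = -37.
So MᵀM·[p, q]ᵀ = Mᵀv: [[170, 24]; [24, 4]]·[p, q]ᵀ = [-274, -37]ᵀ.
Determinant 170·4 − 24² = 104.
p = ((-274)·4 − 24·(-37))/104 = -2; q = (170·(-37) − 24·(-274))/104 = 11/4.

p = -2.0000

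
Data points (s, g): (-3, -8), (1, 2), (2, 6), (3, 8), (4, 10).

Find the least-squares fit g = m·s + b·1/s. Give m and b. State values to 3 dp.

With design matrix M, MᵀM = [[39, 5]; [5, 221/144]] and Mᵀg = [102, 77/6]ᵀ.
Eliminating b: (221/144)·(row 1) − 5·(row 2) gives (1673/48)·m = (221/144)·102 − 5·(77/6) = 739/8, so m = 4434/1673.
Then b = ((77/6) − 5·(4434/1673))/(221/144) = -456/1673.

m = 2.650, b = -0.273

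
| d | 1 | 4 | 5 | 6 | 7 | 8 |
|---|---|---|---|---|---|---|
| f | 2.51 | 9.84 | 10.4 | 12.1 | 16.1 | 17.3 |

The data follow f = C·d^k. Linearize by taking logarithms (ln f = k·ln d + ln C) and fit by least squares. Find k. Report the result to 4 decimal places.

Let Y = ln f. Fitting Y = k·ln d + ln C by least squares:
Σln d = 8.8128, Σ(ln d)² = 15.8331, Σln f = 13.6713, Σln d·ln f = 22.7411.
Equations: 15.8331·k + 8.8128·ln C = 22.7411;  8.8128·k + 6·ln C = 13.6713.
Slope k = (n·Σln d·ln f − Σln d·Σln f)/(n·Σ(ln d)² − (Σln d)²) = (6·22.7411 − 8.8128·13.6713)/17.3327 = 0.92103; ln C = (Σln f − k·Σln d)/n = 0.92573.

k = 0.9210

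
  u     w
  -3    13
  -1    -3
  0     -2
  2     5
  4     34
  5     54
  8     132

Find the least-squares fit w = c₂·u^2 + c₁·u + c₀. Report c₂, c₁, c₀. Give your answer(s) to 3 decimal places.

From the data, Σu^2·u^2 = 5075, Σu^2·u = 681, Σu^2 = 119, Σu·u = 119, Σu = 15, Σ1 = 7.
Right-hand side: Σu^2·w = 10476, Σu·w = 1436, Σw = 233.
Row-reducing yields c₂ = 83417/41806, c₁ = 41731/41806, c₀ = -57985/20903.

c₂ = 1.995, c₁ = 0.998, c₀ = -2.774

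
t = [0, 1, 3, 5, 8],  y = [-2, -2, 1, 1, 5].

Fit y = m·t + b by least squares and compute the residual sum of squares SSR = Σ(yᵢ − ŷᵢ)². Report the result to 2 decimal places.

SSR = 2.09

Sums needed: Σt·t = 99, Σt = 17, Σ1 = 5.
Moment sums: Σt·y = 46, Σy = 3.
Eliminating b: 5·(row 1) − 17·(row 2) gives 206·m = 5·46 − 17·3 = 179, so m = 179/206.
Then b = (3 − 17·(179/206))/5 = -485/206.
Residuals: 73/206, -53/103, 77/103, -102/103, 83/206; SSR = 431/206.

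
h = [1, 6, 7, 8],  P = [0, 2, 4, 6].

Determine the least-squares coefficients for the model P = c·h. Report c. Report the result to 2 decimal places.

Sums needed: Σh·h = 150.
For AᵀP: Σh·P = 88.
So AᵀA·[c]ᵀ = AᵀP: [[150]]·[c]ᵀ = [88]ᵀ.
Hence c = 88 / 150 ≈ 0.586667.

c = 0.59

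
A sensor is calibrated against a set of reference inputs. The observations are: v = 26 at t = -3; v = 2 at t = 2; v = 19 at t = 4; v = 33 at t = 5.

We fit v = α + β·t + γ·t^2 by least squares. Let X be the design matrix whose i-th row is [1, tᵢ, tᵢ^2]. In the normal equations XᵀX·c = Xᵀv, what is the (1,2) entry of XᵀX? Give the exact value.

Row 1 ↔ basis 1, column 2 ↔ basis t, so (XᵀX)_{1,2} = Σᵢ t = (1)·(-3) + (1)·(2) + (1)·(4) + (1)·(5) = 8.

8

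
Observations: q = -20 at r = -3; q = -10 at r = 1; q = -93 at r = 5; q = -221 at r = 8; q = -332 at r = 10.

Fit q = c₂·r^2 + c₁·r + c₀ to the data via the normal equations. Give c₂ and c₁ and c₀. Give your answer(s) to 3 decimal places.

c₂ = -2.959, c₁ = -3.342, c₀ = -3.411

The normal equations are: 14803·c₂ + 1611·c₁ + 199·c₀ = -49859;  1611·c₂ + 199·c₁ + 21·c₀ = -5503;  199·c₂ + 21·c₁ + 5·c₀ = -676.
(Σr^2·r^2 = 14803, Σr^2·r = 1611, Σr^2 = 199, Σr·r = 199, Σr = 21, Σ1 = 5, Σr^2·q = -49859, Σr·q = -5503, Σq = -676.)
Inverting the 3×3 Gram matrix, [c₂, c₁, c₀]ᵀ = [-1195869/404198, -1350767/404198, -689381/202099]ᵀ.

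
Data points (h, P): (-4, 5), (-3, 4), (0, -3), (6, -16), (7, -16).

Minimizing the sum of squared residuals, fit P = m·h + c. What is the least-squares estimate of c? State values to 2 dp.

c = -2.76

With design matrix M, MᵀM = [[110, 6]; [6, 5]] and MᵀP = [-240, -26]ᵀ.
Δ = 110·5 − 6² = 514.
m = ((-240)·5 − 6·(-26))/514 = -522/257; c = (110·(-26) − 6·(-240))/514 = -710/257.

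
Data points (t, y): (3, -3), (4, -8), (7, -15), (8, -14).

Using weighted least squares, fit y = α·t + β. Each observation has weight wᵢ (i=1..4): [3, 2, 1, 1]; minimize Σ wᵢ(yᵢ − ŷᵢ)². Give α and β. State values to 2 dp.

α = -2.38, β = 3.16

Sums needed: Σwᵢ·t·t = 172, Σwᵢ·t = 32, Σwᵢ·1 = 7.
Moment sums: Σwᵢ·t·y = -308, Σwᵢ·y = -54.
So MᵀWM·[α, β]ᵀ = MᵀWy: [[172, 32]; [32, 7]]·[α, β]ᵀ = [-308, -54]ᵀ.
Δ = 172·7 − 32² = 180.
α = ((-308)·7 − 32·(-54))/180 = -107/45; β = (172·(-54) − 32·(-308))/180 = 142/45.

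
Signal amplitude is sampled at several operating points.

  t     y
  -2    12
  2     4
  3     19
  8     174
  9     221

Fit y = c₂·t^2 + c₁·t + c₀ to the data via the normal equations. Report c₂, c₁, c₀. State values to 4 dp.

c₂ = 2.9652, c₁ = -1.6640, c₀ = -3.4177

XᵀX·[c₂, c₁, c₀]ᵀ = Xᵀy reads: 10770·c₂ + 1268·c₁ + 162·c₀ = 29272;  1268·c₂ + 162·c₁ + 20·c₀ = 3422;  162·c₂ + 20·c₁ + 5·c₀ = 430.
Row-reducing yields c₂ = 253300/85423, c₁ = -142147/85423, c₀ = -22458/6571.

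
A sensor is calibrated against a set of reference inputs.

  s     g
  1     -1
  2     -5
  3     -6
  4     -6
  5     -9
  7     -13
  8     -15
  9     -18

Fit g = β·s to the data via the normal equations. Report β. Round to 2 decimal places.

The normal system MᵀM·[β]ᵀ = Mᵀg is [[249]]·[β]ᵀ = [-471]ᵀ.
β = (-471)/249 = -1.89157.

β = -1.89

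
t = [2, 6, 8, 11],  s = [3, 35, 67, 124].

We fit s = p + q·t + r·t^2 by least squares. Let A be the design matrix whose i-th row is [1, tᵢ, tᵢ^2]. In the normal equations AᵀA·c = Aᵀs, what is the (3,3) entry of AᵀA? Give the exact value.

Row 3 ↔ basis t^2, column 3 ↔ basis t^2, so (AᵀA)_{3,3} = Σᵢ (t^2)·(t^2) = (4)·(4) + (36)·(36) + (64)·(64) + (121)·(121) = 20049.

20049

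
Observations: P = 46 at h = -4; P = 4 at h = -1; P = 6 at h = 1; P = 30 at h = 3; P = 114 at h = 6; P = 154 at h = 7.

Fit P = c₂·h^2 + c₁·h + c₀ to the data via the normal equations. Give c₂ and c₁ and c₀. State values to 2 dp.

c₂ = 2.99, c₁ = 0.80, c₀ = 1.56

Forming XᵀX = [[4036, 522, 112]; [522, 112, 12]; [112, 12, 6]] and XᵀP = [12666, 1670, 354]ᵀ gives XᵀX·[c₂, c₁, c₀]ᵀ = XᵀP.
Row-reducing yields c₂ = 2031/679, c₁ = 545/679, c₀ = 1059/679.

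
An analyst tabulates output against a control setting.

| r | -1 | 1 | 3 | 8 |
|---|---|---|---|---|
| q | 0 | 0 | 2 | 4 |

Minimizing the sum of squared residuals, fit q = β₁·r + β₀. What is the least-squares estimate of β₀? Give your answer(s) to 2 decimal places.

Setting ∂/∂β₁ … = 0 gives: 75·β₁ + 11·β₀ = 38;  11·β₁ + 4·β₀ = 6.
Determinant 75·4 − 11² = 179.
β₁ = (38·4 − 11·6)/179 = 86/179; β₀ = (75·6 − 11·38)/179 = 32/179.

β₀ = 0.18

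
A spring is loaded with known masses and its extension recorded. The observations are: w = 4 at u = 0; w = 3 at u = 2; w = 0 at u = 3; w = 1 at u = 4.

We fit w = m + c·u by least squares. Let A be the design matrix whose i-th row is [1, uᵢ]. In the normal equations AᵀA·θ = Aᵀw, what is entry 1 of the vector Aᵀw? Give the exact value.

Entry 1 ↔ basis 1, so (Aᵀw)_{1} = Σᵢ wᵢ = (1)·(4) + (1)·(3) + (1)·(0) + (1)·(1) = 8.

8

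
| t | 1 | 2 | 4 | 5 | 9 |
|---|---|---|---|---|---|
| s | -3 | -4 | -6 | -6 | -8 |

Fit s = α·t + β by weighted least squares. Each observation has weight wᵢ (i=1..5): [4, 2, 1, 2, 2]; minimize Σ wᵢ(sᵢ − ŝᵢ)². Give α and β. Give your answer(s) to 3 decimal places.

Forming AᵀWA = [[240, 40]; [40, 11]] and AᵀWs = [-256, -54]ᵀ gives AᵀWA·[α, β]ᵀ = AᵀWs.
Determinant 240·11 − 40² = 1040.
α = ((-256)·11 − 40·(-54))/1040 = -41/65; β = (240·(-54) − 40·(-256))/1040 = -34/13.

α = -0.631, β = -2.615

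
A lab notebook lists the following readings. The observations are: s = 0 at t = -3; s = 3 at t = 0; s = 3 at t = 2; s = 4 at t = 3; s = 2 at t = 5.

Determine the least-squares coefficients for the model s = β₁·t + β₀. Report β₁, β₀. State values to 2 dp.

The normal system AᵀA·[β₁, β₀]ᵀ = Aᵀs is [[47, 7]; [7, 5]]·[β₁, β₀]ᵀ = [28, 12]ᵀ.
Determinant 47·5 − 7² = 186.
β₁ = (28·5 − 7·12)/186 = 28/93; β₀ = (47·12 − 7·28)/186 = 184/93.

β₁ = 0.30, β₀ = 1.98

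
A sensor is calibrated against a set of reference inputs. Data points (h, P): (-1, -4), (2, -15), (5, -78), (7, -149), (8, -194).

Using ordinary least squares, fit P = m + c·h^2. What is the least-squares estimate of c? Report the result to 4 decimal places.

c = -2.9998

With design matrix M, MᵀM = [[5, 143]; [143, 7139]] and MᵀP = [-440, -21731]ᵀ.
det = 5·7139 − 143² = 15246.
m = ((-440)·7139 − 143·(-21731))/15246 = -1019/462; c = (5·(-21731) − 143·(-440))/15246 = -15245/5082.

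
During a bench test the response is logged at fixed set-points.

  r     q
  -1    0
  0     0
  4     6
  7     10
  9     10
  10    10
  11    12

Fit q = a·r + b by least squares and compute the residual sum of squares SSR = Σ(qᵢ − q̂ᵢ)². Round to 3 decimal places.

SSR = 6.820

Sums needed: Σr·r = 368, Σr = 40, Σ1 = 7.
For Aᵀq: Σr·q = 416, Σq = 48.
So AᵀA·[a, b]ᵀ = Aᵀq: [[368, 40]; [40, 7]]·[a, b]ᵀ = [416, 48]ᵀ.
Eliminating b: 7·(row 1) − 40·(row 2) gives 976·a = 7·416 − 40·48 = 992, so a = 62/61.
Then b = (48 − 40·(62/61))/7 = 64/61.
Residuals: -2/61, -64/61, 54/61, 112/61, -12/61, -74/61, -14/61; SSR = 416/61.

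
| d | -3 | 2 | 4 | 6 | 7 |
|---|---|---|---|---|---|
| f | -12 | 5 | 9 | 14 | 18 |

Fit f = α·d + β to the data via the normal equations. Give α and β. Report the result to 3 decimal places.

Normal-equation sums: Σd·d = 114, Σd = 16, Σ1 = 5.
For Mᵀf: Σd·f = 292, Σf = 34.
So MᵀM·[α, β]ᵀ = Mᵀf: [[114, 16]; [16, 5]]·[α, β]ᵀ = [292, 34]ᵀ.
Eliminating β: 5·(row 1) − 16·(row 2) gives 314·α = 5·292 − 16·34 = 916, so α = 458/157.
Then β = (34 − 16·(458/157))/5 = -398/157.

α = 2.917, β = -2.535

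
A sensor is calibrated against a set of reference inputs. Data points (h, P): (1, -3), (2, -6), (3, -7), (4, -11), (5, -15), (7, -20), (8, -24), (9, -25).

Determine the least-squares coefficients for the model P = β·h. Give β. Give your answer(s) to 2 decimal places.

β = -2.86

The normal system AᵀA·[β]ᵀ = AᵀP is [[249]]·[β]ᵀ = [-712]ᵀ.
Hence β = -712 / 249 ≈ -2.85944.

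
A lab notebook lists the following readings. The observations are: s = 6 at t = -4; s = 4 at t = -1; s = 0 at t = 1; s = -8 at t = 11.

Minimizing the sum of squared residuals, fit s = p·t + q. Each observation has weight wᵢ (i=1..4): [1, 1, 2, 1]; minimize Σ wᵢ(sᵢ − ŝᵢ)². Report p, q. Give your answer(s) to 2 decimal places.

Normal-equation sums: Σwᵢ·t·t = 140, Σwᵢ·t = 8, Σwᵢ·1 = 5.
Right-hand side: Σwᵢ·t·s = -116, Σwᵢ·s = 2.
Normal equations: [[140, 8]; [8, 5]]·[p, q]ᵀ = [-116, 2]ᵀ.
Determinant 140·5 − 8² = 636.
p = ((-116)·5 − 8·2)/636 = -149/159; q = (140·2 − 8·(-116))/636 = 302/159.

p = -0.94, q = 1.90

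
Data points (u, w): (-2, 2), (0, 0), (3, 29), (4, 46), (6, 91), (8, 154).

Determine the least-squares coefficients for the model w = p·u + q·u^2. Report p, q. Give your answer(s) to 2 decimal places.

p = 3.40, q = 1.98

Sums needed: Σu·u = 129, Σu·u^2 = 811, Σu^2·u^2 = 5745.
And Σu·w = 2045, Σu^2·w = 14137.
Normal equations: [[129, 811]; [811, 5745]]·[p, q]ᵀ = [2045, 14137]ᵀ.
Determinant 129·5745 − 811² = 83384.
p = (2045·5745 − 811·14137)/83384 = 141709/41692; q = (129·14137 − 811·2045)/83384 = 82589/41692.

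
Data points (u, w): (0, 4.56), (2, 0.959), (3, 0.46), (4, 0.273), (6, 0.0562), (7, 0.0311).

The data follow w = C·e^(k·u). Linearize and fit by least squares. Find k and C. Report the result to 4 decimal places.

k = -0.7108, C = 4.2558

Linearized form: ln w = k·u + ln C. From the 6 transformed points,
XᵀX = [[114.0000, 22.0000]; [22.0000, 6]], rhs = [-49.1733, -6.9487]ᵀ  (here Σu = 22.0000, Σ(u)² = 114.0000, Σln w = -6.9487, Σu·ln w = -49.1733).
Slope k = (n·Σu·ln w − Σu·Σln w)/(n·Σ(u)² − (Σu)²) = (6·-49.1733 − 22.0000·-6.9487)/200.0000 = -0.71084; ln C = (Σln w − k·Σu)/n = 1.44828, so C = exp(1.44828) = 4.25580.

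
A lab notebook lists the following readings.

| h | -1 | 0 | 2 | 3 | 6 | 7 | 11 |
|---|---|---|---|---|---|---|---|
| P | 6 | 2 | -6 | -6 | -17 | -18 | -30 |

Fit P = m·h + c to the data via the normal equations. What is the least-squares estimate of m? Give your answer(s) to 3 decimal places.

m = -2.944

Forming AᵀA = [[220, 28]; [28, 7]] and AᵀP = [-594, -69]ᵀ gives AᵀA·[m, c]ᵀ = AᵀP.
Eliminating c: 7·(row 1) − 28·(row 2) gives 756·m = 7·(-594) − 28·(-69) = -2226, so m = -53/18.
Then c = ((-69) − 28·(-53/18))/7 = 121/63.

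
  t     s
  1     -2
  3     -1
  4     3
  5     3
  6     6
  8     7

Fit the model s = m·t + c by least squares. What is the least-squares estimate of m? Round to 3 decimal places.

Compute the Gram sums: Σt·t = 151, Σt = 27, Σ1 = 6.
Right-hand side: Σt·s = 114, Σs = 16.
det = 151·6 − 27² = 177.
m = (114·6 − 27·16)/177 = 84/59; c = (151·16 − 27·114)/177 = -662/177.

m = 1.424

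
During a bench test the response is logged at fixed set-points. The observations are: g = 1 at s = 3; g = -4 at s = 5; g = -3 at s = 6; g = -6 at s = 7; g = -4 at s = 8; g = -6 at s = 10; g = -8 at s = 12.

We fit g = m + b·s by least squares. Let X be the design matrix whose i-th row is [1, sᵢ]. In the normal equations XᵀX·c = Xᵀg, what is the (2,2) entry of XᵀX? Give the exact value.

Row 2 ↔ basis s, column 2 ↔ basis s, so (XᵀX)_{2,2} = Σᵢ (s)·(s) = (3)·(3) + (5)·(5) + (6)·(6) + (7)·(7) + (8)·(8) + (10)·(10) + (12)·(12) = 427.

427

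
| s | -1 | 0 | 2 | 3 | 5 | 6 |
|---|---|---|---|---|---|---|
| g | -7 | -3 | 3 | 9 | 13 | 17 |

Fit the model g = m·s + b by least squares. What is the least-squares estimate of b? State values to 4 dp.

b = -3.1333

With design matrix A, AᵀA = [[75, 15]; [15, 6]] and Aᵀg = [207, 32]ᵀ.
Determinant 75·6 − 15² = 225.
m = (207·6 − 15·32)/225 = 254/75; b = (75·32 − 15·207)/225 = -47/15.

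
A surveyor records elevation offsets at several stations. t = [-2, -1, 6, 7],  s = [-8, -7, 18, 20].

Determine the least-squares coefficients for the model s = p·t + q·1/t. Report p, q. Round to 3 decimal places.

p = 2.820, q = 4.295

Sums needed: Σt·t = 90, Σt·1/t = 4, Σ1/t·1/t = 1145/882.
For Aᵀs: Σt·s = 271, Σ1/t·s = 118/7.
AᵀA·[p, q]ᵀ = Aᵀs becomes [[90, 4]; [4, 1145/882]]·[p, q]ᵀ = [271, 118/7]ᵀ.
Eliminating q: (1145/882)·(row 1) − 4·(row 2) gives (4941/49)·p = (1145/882)·271 − 4·(118/7) = 250823/882, so p = 250823/88938.
Then q = ((118/7) − 4·(250823/88938))/(1145/882) = 21224/4941.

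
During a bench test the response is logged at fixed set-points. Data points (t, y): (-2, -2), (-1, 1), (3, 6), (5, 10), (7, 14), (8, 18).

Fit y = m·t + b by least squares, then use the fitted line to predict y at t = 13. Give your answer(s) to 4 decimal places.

Setting ∂/∂m … = 0 gives: 152·m + 20·b = 313;  20·m + 6·b = 47.
Δ = 152·6 − 20² = 512.
m = (313·6 − 20·47)/512 = 469/256; b = (152·47 − 20·313)/512 = 221/128.
At t = 13: ŷ = (469/256)·(13) + (221/128)·(1) = 6539/256.

ŷ = 25.5430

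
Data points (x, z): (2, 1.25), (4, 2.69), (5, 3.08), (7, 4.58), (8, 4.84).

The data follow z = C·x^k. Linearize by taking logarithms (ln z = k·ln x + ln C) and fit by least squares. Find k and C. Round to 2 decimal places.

k = 0.99, C = 0.64

Linearized form: ln z = k·ln x + ln C. From the 5 transformed points,
XᵀX = [[13.1032, 7.7142]; [7.7142, 5]], rhs = [9.5772, 5.4362]ᵀ  (here Σln x = 7.7142, Σ(ln x)² = 13.1032, Σln z = 5.4362, Σln x·ln z = 9.5772).
Δ = 13.1032·5 − (7.7142)² = 6.0066; k = (9.5772·5 − 7.7142·5.4362)/6.0066 = 0.99049, ln C = (13.1032·5.4362 − 7.7142·9.5772)/6.0066 = -0.44092, so C = exp(-0.44092) = 0.64344.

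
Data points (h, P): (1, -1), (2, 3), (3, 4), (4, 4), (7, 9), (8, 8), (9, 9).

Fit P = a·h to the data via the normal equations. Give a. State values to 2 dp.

Entries of MᵀM: Σh·h = 224.
For MᵀP: Σh·P = 241.
a = 241/224 = 1.07589.

a = 1.08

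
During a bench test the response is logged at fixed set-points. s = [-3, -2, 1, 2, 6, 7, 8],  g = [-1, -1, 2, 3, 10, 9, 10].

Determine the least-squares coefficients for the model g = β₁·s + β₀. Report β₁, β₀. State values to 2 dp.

β₁ = 1.12, β₀ = 1.53

The normal equations are: 167·β₁ + 19·β₀ = 216;  19·β₁ + 7·β₀ = 32.
(Σs·s = 167, Σs = 19, Σ1 = 7, Σs·g = 216, Σg = 32.)
Δ = 167·7 − 19² = 808.
β₁ = (216·7 − 19·32)/808 = 113/101; β₀ = (167·32 − 19·216)/808 = 155/101.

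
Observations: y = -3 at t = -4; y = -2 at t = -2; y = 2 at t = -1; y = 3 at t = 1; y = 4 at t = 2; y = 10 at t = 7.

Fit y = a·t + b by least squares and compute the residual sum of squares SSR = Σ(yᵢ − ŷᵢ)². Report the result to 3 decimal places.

Sums needed: Σt·t = 75, Σt = 3, Σ1 = 6.
For Aᵀy: Σt·y = 95, Σy = 14.
Normal equations: [[75, 3]; [3, 6]]·[a, b]ᵀ = [95, 14]ᵀ.
det = 75·6 − 3² = 441.
a = (95·6 − 3·14)/441 = 176/147; b = (75·14 − 3·95)/441 = 85/49.
Residuals: 8/147, -197/147, 215/147, 10/147, -19/147, -17/147; SSR = 584/147.

SSR = 3.973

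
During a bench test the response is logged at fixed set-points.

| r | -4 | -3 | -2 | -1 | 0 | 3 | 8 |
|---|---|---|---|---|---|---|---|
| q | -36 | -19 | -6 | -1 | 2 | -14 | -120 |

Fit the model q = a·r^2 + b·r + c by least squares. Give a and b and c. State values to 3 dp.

a = -2.045, b = 1.043, c = 2.225

Entries of XᵀX: Σr^2·r^2 = 4531, Σr^2·r = 439, Σr^2 = 103, Σr·r = 103, Σr = 1, Σ1 = 7.
And Σr^2·q = -8578, Σr·q = -788, Σq = -194.
Normal equations: [[4531, 439, 103]; [439, 103, 1]; [103, 1, 7]]·[a, b, c]ᵀ = [-8578, -788, -194]ᵀ.
Solving the 3×3 system (Gaussian elimination) gives a = -10349/5061, b = 26402/25305, c = 56309/25305.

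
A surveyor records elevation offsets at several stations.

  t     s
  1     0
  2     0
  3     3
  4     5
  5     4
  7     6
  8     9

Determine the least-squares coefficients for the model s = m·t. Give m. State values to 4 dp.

Setting ∂/∂m … = 0 gives: 168·m = 163.
m = 163/168 = 0.970238.

m = 0.9702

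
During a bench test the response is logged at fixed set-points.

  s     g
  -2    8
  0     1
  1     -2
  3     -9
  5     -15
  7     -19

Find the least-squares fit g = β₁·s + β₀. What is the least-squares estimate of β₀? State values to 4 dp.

β₀ = 1.1265

AᵀA·[β₁, β₀]ᵀ = Aᵀg reads: 88·β₁ + 14·β₀ = -253;  14·β₁ + 6·β₀ = -36.
det = 88·6 − 14² = 332.
β₁ = ((-253)·6 − 14·(-36))/332 = -507/166; β₀ = (88·(-36) − 14·(-253))/332 = 187/166.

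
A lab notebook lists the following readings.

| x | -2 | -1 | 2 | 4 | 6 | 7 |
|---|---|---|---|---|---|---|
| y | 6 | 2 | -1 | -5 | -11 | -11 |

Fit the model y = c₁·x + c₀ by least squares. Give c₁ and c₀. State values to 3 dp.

c₁ = -1.866, c₀ = 1.644

Entries of AᵀA: Σx·x = 110, Σx = 16, Σ1 = 6.
And Σx·y = -179, Σy = -20.
Δ = 110·6 − 16² = 404.
c₁ = ((-179)·6 − 16·(-20))/404 = -377/202; c₀ = (110·(-20) − 16·(-179))/404 = 166/101.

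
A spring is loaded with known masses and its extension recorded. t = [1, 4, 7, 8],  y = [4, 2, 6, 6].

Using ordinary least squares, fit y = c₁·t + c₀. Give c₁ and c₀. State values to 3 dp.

Compute the Gram sums: Σt·t = 130, Σt = 20, Σ1 = 4.
For Mᵀy: Σt·y = 102, Σy = 18.
det = 130·4 − 20² = 120.
c₁ = (102·4 − 20·18)/120 = 2/5; c₀ = (130·18 − 20·102)/120 = 5/2.

c₁ = 0.400, c₀ = 2.500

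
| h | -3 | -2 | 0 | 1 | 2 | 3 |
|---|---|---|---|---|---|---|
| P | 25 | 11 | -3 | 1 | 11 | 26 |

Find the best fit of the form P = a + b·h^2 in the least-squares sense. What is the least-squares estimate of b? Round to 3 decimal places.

The normal system XᵀX·[a, b]ᵀ = XᵀP is [[6, 27]; [27, 195]]·[a, b]ᵀ = [71, 548]ᵀ.
det = 6·195 − 27² = 441.
a = (71·195 − 27·548)/441 = -317/147; b = (6·548 − 27·71)/441 = 457/147.

b = 3.109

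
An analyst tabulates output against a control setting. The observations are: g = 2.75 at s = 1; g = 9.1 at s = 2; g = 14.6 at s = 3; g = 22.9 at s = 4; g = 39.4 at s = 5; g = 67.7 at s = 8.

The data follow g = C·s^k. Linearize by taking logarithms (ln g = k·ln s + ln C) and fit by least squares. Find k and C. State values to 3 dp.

k = 1.550, C = 2.848

Taking logs, ln g = k·ln s + ln C, so regress ln g on ln s.
Σln s = 6.8669, Σ(ln s)² = 10.5236, Σln g = 16.9209, Σln s·ln g = 23.4945.
Equations: 10.5236·k + 6.8669·ln C = 23.4945;  6.8669·k + 6·ln C = 16.9209.
Slope k = (n·Σln s·ln g − Σln s·Σln g)/(n·Σ(ln s)² − (Σln s)²) = (6·23.4945 − 6.8669·16.9209)/15.9867 = 1.54955; ln C = (Σln g − k·Σln s)/n = 1.04671, so C = exp(1.04671) = 2.84826.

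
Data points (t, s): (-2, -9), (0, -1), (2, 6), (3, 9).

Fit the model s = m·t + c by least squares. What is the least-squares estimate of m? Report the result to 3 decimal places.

Entries of MᵀM: Σt·t = 17, Σt = 3, Σ1 = 4.
Right-hand side: Σt·s = 57, Σs = 5.
Determinant 17·4 − 3² = 59.
m = (57·4 − 3·5)/59 = 213/59; c = (17·5 − 3·57)/59 = -86/59.

m = 3.610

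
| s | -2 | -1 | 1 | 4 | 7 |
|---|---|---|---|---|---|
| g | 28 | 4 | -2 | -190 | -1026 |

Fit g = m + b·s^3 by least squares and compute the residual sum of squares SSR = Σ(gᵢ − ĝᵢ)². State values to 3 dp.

Entries of XᵀX: Σ1 = 5, Σs^3 = 399, Σs^3·s^3 = 121811.
For Xᵀg: Σg = -1186, Σs^3·g = -364308.
Eliminating b: 121811·(row 1) − 399·(row 2) gives 449854·m = 121811·(-1186) − 399·(-364308) = 891046, so m = 445523/224927.
Then b = ((-364308) − 399·(445523/224927))/121811 = -674163/224927.
Residuals: 459129/224927, -2178/2227, -221214/224927, -35221/224927, 17284/224927; SSR = 1376734/224927.

SSR = 6.121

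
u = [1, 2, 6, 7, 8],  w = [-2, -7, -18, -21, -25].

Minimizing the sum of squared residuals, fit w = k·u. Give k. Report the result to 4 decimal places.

Entries of MᵀM: Σu·u = 154.
And Σu·w = -471.
So MᵀM·[k]ᵀ = Mᵀw: [[154]]·[k]ᵀ = [-471]ᵀ.
Hence k = -471 / 154 ≈ -3.05844.

k = -3.0584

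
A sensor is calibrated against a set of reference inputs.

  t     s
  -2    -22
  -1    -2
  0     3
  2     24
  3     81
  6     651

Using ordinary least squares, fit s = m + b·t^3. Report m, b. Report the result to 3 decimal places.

m = 1.214, b = 3.007

Setting ∂/∂m … = 0 gives: 6·m + 242·b = 735;  242·m + 47514·b = 143173.
(Σ1 = 6, Σt^3 = 242, Σt^3·t^3 = 47514, Σs = 735, Σt^3·s = 143173.)
det = 6·47514 − 242² = 226520.
m = (735·47514 − 242·143173)/226520 = 68731/56630; b = (6·143173 − 242·735)/226520 = 85146/28315.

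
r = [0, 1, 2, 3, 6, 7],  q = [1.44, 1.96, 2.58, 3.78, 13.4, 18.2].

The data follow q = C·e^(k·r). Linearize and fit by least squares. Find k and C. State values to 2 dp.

With ln qᵢ as the transformed response and rᵢ as the regressor:
Sums: Σr = 19.0000, Σ(r)² = 99.0000, Σln q = 8.8118, Σr·ln q = 42.4392.
Normal system: [[99.0000, 19.0000]; [19.0000, 6]]·[k, ln C]ᵀ = [42.4392, 8.8118]ᵀ.
Solving (det = 233.0000): k = 0.37430, ln C = 0.28335, so C = exp(0.28335) = 1.32758.

k = 0.37, C = 1.33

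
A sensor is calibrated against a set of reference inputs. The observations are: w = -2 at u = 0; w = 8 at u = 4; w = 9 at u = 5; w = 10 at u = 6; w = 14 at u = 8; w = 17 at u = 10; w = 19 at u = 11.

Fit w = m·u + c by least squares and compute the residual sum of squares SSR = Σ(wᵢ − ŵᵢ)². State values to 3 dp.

Forming AᵀA = [[362, 44]; [44, 7]] and Aᵀw = [628, 75]ᵀ gives AᵀA·[m, c]ᵀ = Aᵀw.
Eliminating c: 7·(row 1) − 44·(row 2) gives 598·m = 7·628 − 44·75 = 1096, so m = 548/299.
Then c = (75 − 44·(548/299))/7 = -241/299.
Residuals: -357/299, 441/299, 192/299, -57/299, 43/299, -12/23, -106/299; SSR = 1336/299.

SSR = 4.468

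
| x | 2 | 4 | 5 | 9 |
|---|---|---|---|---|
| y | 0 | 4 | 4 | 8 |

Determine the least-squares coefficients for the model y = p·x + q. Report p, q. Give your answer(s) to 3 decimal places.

Normal-equation sums: Σx·x = 126, Σx = 20, Σ1 = 4.
For Aᵀy: Σx·y = 108, Σy = 16.
Normal equations: [[126, 20]; [20, 4]]·[p, q]ᵀ = [108, 16]ᵀ.
Eliminating q: 4·(row 1) − 20·(row 2) gives 104·p = 4·108 − 20·16 = 112, so p = 14/13.
Then q = (16 − 20·(14/13))/4 = -18/13.

p = 1.077, q = -1.385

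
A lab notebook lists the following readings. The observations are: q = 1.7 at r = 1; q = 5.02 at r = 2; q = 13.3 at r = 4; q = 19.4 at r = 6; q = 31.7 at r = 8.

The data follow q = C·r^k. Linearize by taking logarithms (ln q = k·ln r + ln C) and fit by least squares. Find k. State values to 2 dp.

Let Y = ln q. Fitting Y = k·ln r + ln C by least squares:
Σln r = 5.9506, Σ(ln r)² = 9.9367, Σln q = 11.1534, Σln r·ln q = 17.2060.
Equations: 9.9367·k + 5.9506·ln C = 17.2060;  5.9506·k + 5·ln C = 11.1534.
Slope k = (n·Σln r·ln q − Σln r·Σln q)/(n·Σ(ln r)² − (Σln r)²) = (5·17.2060 − 5.9506·11.1534)/14.2736 = 1.37738; ln C = (Σln q − k·Σln r)/n = 0.59143.

k = 1.38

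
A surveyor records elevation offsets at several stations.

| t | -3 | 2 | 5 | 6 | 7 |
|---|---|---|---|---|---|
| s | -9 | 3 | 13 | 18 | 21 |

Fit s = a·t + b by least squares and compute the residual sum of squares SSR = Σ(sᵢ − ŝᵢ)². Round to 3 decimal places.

With design matrix A, AᵀA = [[123, 17]; [17, 5]] and Aᵀs = [353, 46]ᵀ.
Determinant 123·5 − 17² = 326.
a = (353·5 − 17·46)/326 = 983/326; b = (123·46 − 17·353)/326 = -343/326.
Residuals: 179/163, -645/326, -167/163, 313/326, 154/163; SSR = 2603/326.

SSR = 7.985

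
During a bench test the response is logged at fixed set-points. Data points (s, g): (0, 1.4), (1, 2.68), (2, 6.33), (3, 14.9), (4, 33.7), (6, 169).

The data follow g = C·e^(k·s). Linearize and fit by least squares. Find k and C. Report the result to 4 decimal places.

Linearized form: ln g = k·s + ln C. From the 6 transformed points,
Σs = 16.0000, Σ(s)² = 66.0000, Σln g = 14.5163, Σs·ln g = 57.6299.
Equations: 66.0000·k + 16.0000·ln C = 57.6299;  16.0000·k + 6·ln C = 14.5163.
Δ = 66.0000·6 − (16.0000)² = 140.0000; k = (57.6299·6 − 16.0000·14.5163)/140.0000 = 0.81084, ln C = (66.0000·14.5163 − 16.0000·57.6299)/140.0000 = 0.25715, so C = exp(0.25715) = 1.29324.

k = 0.8108, C = 1.2932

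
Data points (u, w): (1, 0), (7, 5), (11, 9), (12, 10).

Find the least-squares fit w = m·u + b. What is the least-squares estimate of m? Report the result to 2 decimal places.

With design matrix X, XᵀX = [[315, 31]; [31, 4]] and Xᵀw = [254, 24]ᵀ.
Δ = 315·4 − 31² = 299.
m = (254·4 − 31·24)/299 = 272/299; b = (315·24 − 31·254)/299 = -314/299.

m = 0.91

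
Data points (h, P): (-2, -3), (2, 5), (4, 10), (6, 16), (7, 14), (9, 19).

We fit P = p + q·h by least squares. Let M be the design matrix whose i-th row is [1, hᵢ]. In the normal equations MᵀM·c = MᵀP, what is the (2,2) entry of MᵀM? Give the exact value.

Row 2 ↔ basis h, column 2 ↔ basis h, so (MᵀM)_{2,2} = Σᵢ (h)·(h) = (-2)·(-2) + (2)·(2) + (4)·(4) + (6)·(6) + (7)·(7) + (9)·(9) = 190.

190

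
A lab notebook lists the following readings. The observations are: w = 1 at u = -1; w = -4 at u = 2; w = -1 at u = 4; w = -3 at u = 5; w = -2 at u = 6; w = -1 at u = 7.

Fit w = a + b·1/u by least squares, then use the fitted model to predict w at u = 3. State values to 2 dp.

Entries of XᵀX: Σ1 = 6, Σ1/u = 109/420, Σ1/u·1/u = 247081/176400.
Right-hand side: Σw = -10, Σ1/u·w = -1817/420.
Δ = 6·(247081/176400) − (109/420)² = 294121/35280.
a = ((-10)·(247081/176400) − (109/420)·(-1817/420))/(294121/35280) = -2272757/1470605; b = (6·(-1817/420) − (109/420)·(-10))/(294121/35280) = -824208/294121.
At u = 3: ŵ = (-2272757/1470605)·(1) + (-824208/294121)·(1/3) = -3646437/1470605.

ŵ = -2.48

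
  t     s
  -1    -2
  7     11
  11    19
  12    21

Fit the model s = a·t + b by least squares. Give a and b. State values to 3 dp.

Setting ∂/∂a … = 0 gives: 315·a + 29·b = 540;  29·a + 4·b = 49.
(Σt·t = 315, Σt = 29, Σ1 = 4, Σt·s = 540, Σs = 49.)
Eliminating b: 4·(row 1) − 29·(row 2) gives 419·a = 4·540 − 29·49 = 739, so a = 739/419.
Then b = (49 − 29·(739/419))/4 = -225/419.

a = 1.764, b = -0.537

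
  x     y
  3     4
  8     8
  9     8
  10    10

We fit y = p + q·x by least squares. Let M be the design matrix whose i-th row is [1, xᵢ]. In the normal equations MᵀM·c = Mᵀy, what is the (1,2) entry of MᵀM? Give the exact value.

30

Row 1 ↔ basis 1, column 2 ↔ basis x, so (MᵀM)_{1,2} = Σᵢ x = (1)·(3) + (1)·(8) + (1)·(9) + (1)·(10) = 30.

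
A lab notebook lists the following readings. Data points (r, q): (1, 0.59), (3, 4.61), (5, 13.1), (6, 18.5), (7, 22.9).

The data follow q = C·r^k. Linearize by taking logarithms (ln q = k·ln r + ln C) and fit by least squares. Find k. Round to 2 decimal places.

Let Y = ln q. Fitting Y = k·ln r + ln C by least squares:
XᵀX = [[10.7942, 6.4457]; [6.4457, 5]], rhs = [17.1402, 9.6221]ᵀ  (here Σln r = 6.4457, Σ(ln r)² = 10.7942, Σln q = 9.6221, Σln r·ln q = 17.1402).
Δ = 10.7942·5 − (6.4457)² = 12.4237; k = (17.1402·5 − 6.4457·9.6221)/12.4237 = 1.90601, ln C = (10.7942·9.6221 − 6.4457·17.1402)/12.4237 = -0.53270.

k = 1.91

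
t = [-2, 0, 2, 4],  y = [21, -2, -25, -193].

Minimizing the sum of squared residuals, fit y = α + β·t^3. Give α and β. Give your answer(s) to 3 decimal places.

The normal equations are: 4·α + 64·β = -199;  64·α + 4224·β = -12720.
(Σ1 = 4, Σt^3 = 64, Σt^3·t^3 = 4224, Σy = -199, Σt^3·y = -12720.)
Δ = 4·4224 − 64² = 12800.
α = ((-199)·4224 − 64·(-12720))/12800 = -207/100; β = (4·(-12720) − 64·(-199))/12800 = -149/50.

α = -2.070, β = -2.980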